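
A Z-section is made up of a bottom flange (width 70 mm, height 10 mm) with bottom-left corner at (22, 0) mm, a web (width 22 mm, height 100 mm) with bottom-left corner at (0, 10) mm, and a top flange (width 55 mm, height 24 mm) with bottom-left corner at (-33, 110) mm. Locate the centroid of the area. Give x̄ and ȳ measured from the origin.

bottom flange: A = 70 × 10 = 700.00, centroid at (57.00, 5.00).
web: A = 22 × 100 = 2200.00, centroid at (11.00, 60.00).
top flange: A = 55 × 24 = 1320.00, centroid at (-5.50, 122.00).
ΣA = 4220.00 mm²
ΣAx̄ = (700.00)(57.00) + (2200.00)(11.00) + (1320.00)(-5.50) = 56840.00 mm³
ΣAȳ = (700.00)(5.00) + (2200.00)(60.00) + (1320.00)(122.00) = 296540.00 mm³
x̄ = 56840.00 / 4220.00 = 13.47 mm
ȳ = 296540.00 / 4220.00 = 70.27 mm

x̄ = 13.47 mm, ȳ = 70.27 mm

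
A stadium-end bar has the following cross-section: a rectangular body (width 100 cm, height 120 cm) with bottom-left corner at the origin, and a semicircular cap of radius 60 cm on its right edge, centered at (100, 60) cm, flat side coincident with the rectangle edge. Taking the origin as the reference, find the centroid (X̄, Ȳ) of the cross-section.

X̄ = 74.17 cm, Ȳ = 60.00 cm

rectangular body: A = 100 × 120 = 12000.00, centroid at (50.00, 60.00).
semicircular end: A = ½π·60² = 5654.87, centroid at (125.46, 60.00).
ΣA = 17654.87 cm²
ΣAX̄ = (12000.00)(50.00) + (5654.87)(125.46) = 1309486.68 cm³
ΣAȲ = (12000.00)(60.00) + (5654.87)(60.00) = 1059292.01 cm³
X̄ = 1309486.68 / 17654.87 = 74.17 cm
Ȳ = 1059292.01 / 17654.87 = 60.00 cm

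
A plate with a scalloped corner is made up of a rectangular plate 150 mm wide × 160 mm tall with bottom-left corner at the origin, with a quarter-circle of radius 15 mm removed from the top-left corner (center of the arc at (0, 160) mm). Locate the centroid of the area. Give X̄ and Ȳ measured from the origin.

Part | A | x̄ᵢ | ȳᵢ | A·x̄ᵢ | A·ȳᵢ
plate | 24000.00 | 75.00 | 80.00 | 1800000.00 | 1920000.00
removed quarter-circle | -176.71 | 6.37 | 153.63 | -1125.00 | -27149.33
Σ | 23823.29 |  |  | 1798875.00 | 1892850.67
X̄ = 1798875.00 / 23823.29 = 75.51 mm
Ȳ = 1892850.67 / 23823.29 = 79.45 mm

X̄ = 75.51 mm, Ȳ = 79.45 mm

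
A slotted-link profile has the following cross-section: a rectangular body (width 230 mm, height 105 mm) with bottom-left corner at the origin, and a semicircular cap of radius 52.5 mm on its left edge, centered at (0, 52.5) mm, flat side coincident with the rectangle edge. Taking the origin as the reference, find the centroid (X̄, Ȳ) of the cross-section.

X̄ = 94.13 mm, Ȳ = 52.50 mm

rectangular body: A = 230 × 105 = 24150.00, centroid at (115.00, 52.50).
semicircular end: A = ½π·52.5² = 4329.51, centroid at (-22.28, 52.50).
ΣA = 28479.51 mm²
ΣAX̄ = (24150.00)(115.00) + (4329.51)(-22.28) = 2680781.25 mm³
ΣAȲ = (24150.00)(52.50) + (4329.51)(52.50) = 1495174.14 mm³
X̄ = 2680781.25 / 28479.51 = 94.13 mm
Ȳ = 1495174.14 / 28479.51 = 52.50 mm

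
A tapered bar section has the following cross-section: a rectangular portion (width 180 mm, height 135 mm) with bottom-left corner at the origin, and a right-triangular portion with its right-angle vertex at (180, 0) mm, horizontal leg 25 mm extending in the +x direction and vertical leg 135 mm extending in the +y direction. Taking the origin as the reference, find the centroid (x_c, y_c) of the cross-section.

rectangular portion: A = 180 × 135 = 24300.00, centroid at (90.00, 67.50).
triangular portion: A = ½·25·135 = 1687.50, centroid at (188.33, 45.00).
ΣA = 25987.50 mm²
ΣAx_c = (24300.00)(90.00) + (1687.50)(188.33) = 2504812.50 mm³
ΣAy_c = (24300.00)(67.50) + (1687.50)(45.00) = 1716187.50 mm³
x_c = 2504812.50 / 25987.50 = 96.39 mm
y_c = 1716187.50 / 25987.50 = 66.04 mm

x_c = 96.39 mm, y_c = 66.04 mm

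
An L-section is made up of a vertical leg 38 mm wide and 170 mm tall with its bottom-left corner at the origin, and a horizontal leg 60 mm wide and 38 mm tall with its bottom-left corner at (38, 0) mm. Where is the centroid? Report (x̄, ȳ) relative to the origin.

vertical leg: A = 38 × 170 = 6460.00, centroid at (19.00, 85.00).
horizontal leg: A = 60 × 38 = 2280.00, centroid at (68.00, 19.00).
ΣA = 8740.00 mm², ΣAx̄ = 277780.00 mm³, ΣAȳ = 592420.00 mm³.
x̄ = 277780.00/8740.00 = 31.78 mm; ȳ = 592420.00/8740.00 = 67.78 mm.

x̄ = 31.78 mm, ȳ = 67.78 mm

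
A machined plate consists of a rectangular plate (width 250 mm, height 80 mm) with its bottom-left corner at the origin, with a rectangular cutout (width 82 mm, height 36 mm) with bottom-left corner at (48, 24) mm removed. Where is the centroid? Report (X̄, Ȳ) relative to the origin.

X̄ = 131.23 mm, Ȳ = 39.65 mm

plate: A = 250 × 80 = 20000.00, centroid at (125.00, 40.00).
hole: A = −(82 × 36) = -2952.00, centroid at (89.00, 42.00).
ΣA = 17048.00 mm²
ΣAX̄ = (20000.00)(125.00) + (-2952.00)(89.00) = 2237272.00 mm³
ΣAȲ = (20000.00)(40.00) + (-2952.00)(42.00) = 676016.00 mm³
X̄ = 2237272.00 / 17048.00 = 131.23 mm
Ȳ = 676016.00 / 17048.00 = 39.65 mm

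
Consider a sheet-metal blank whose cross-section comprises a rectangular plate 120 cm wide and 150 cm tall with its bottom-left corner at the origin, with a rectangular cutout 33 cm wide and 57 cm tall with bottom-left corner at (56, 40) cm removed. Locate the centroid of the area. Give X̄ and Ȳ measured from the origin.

Part | A | x̄ᵢ | ȳᵢ | A·x̄ᵢ | A·ȳᵢ
plate | 18000.00 | 60.00 | 75.00 | 1080000.00 | 1350000.00
hole | -1881.00 | 72.50 | 68.50 | -136372.50 | -128848.50
Σ | 16119.00 |  |  | 943627.50 | 1221151.50
X̄ = 943627.50 / 16119.00 = 58.54 cm
Ȳ = 1221151.50 / 16119.00 = 75.76 cm

X̄ = 58.54 cm, Ȳ = 75.76 cm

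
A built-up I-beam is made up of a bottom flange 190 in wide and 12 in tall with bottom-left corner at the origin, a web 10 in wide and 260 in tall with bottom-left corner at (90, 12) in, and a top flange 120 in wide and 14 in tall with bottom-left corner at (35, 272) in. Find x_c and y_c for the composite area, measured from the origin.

x_c = 95.00 in, y_c = 129.82 in

bottom flange: A = 190 × 12 = 2280.00, centroid at (95.00, 6.00).
web: A = 10 × 260 = 2600.00, centroid at (95.00, 142.00).
top flange: A = 120 × 14 = 1680.00, centroid at (95.00, 279.00).
ΣA = 6560.00 in²
ΣAx_c = (2280.00)(95.00) + (2600.00)(95.00) + (1680.00)(95.00) = 623200.00 in³
ΣAy_c = (2280.00)(6.00) + (2600.00)(142.00) + (1680.00)(279.00) = 851600.00 in³
x_c = 623200.00 / 6560.00 = 95.00 in
y_c = 851600.00 / 6560.00 = 129.82 in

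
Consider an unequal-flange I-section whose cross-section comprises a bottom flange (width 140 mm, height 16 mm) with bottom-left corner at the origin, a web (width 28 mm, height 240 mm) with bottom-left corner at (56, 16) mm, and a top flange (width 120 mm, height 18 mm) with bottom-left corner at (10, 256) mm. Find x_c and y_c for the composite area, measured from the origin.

Part | A | x̄ᵢ | ȳᵢ | A·x̄ᵢ | A·ȳᵢ
bottom flange | 2240.00 | 70.00 | 8.00 | 156800.00 | 17920.00
web | 6720.00 | 70.00 | 136.00 | 470400.00 | 913920.00
top flange | 2160.00 | 70.00 | 265.00 | 151200.00 | 572400.00
Σ | 11120.00 |  |  | 778400.00 | 1504240.00
x_c = 778400.00 / 11120.00 = 70.00 mm
y_c = 1504240.00 / 11120.00 = 135.27 mm

x_c = 70.00 mm, y_c = 135.27 mm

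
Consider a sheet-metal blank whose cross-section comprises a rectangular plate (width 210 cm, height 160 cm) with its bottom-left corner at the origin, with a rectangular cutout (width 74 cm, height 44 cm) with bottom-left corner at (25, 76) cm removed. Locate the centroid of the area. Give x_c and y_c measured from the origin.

plate: A = 210 × 160 = 33600.00, centroid at (105.00, 80.00).
hole: A = −(74 × 44) = -3256.00, centroid at (62.00, 98.00).
ΣA = 30344.00 cm²
ΣAx_c = (33600.00)(105.00) + (-3256.00)(62.00) = 3326128.00 cm³
ΣAy_c = (33600.00)(80.00) + (-3256.00)(98.00) = 2368912.00 cm³
x_c = 3326128.00 / 30344.00 = 109.61 cm
y_c = 2368912.00 / 30344.00 = 78.07 cm

x_c = 109.61 cm, y_c = 78.07 cm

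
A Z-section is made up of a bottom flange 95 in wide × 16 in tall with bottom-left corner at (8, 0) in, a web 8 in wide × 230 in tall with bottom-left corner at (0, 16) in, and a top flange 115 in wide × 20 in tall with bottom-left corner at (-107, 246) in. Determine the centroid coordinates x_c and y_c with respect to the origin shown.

Part | A | x̄ᵢ | ȳᵢ | A·x̄ᵢ | A·ȳᵢ
bottom flange | 1520.00 | 55.50 | 8.00 | 84360.00 | 12160.00
web | 1840.00 | 4.00 | 131.00 | 7360.00 | 241040.00
top flange | 2300.00 | -49.50 | 256.00 | -113850.00 | 588800.00
Σ | 5660.00 |  |  | -22130.00 | 842000.00
x_c = -22130.00 / 5660.00 = -3.91 in
y_c = 842000.00 / 5660.00 = 148.76 in

x_c = -3.91 in, y_c = 148.76 in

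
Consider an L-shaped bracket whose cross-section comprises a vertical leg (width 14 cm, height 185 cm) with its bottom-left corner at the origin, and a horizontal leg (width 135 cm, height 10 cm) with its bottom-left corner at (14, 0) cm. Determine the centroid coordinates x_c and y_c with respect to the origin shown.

vertical leg: A = 14 × 185 = 2590.00, centroid at (7.00, 92.50).
horizontal leg: A = 135 × 10 = 1350.00, centroid at (81.50, 5.00).
ΣA = 3940.00 cm², ΣAx_c = 128155.00 cm³, ΣAy_c = 246325.00 cm³.
x_c = 128155.00/3940.00 = 32.53 cm; y_c = 246325.00/3940.00 = 62.52 cm.

x_c = 32.53 cm, y_c = 62.52 cm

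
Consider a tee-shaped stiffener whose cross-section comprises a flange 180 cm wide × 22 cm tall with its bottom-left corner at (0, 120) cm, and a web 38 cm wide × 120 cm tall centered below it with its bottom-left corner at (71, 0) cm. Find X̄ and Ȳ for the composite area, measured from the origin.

X̄ = 90.00 cm, Ȳ = 93.00 cm

web: A = 38 × 120 = 4560.00, centroid at (90.00, 60.00).
flange: A = 180 × 22 = 3960.00, centroid at (90.00, 131.00).
ΣA = 8520.00 cm², ΣAX̄ = 766800.00 cm³, ΣAȲ = 792360.00 cm³.
X̄ = 766800.00/8520.00 = 90.00 cm; Ȳ = 792360.00/8520.00 = 93.00 cm.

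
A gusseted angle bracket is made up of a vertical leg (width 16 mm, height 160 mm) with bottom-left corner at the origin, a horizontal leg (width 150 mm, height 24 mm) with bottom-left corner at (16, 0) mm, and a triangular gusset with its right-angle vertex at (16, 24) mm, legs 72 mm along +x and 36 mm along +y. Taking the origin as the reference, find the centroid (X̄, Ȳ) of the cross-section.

X̄ = 53.64 mm, Ȳ = 39.52 mm

vertical leg: A = 16 × 160 = 2560.00, centroid at (8.00, 80.00).
horizontal leg: A = 150 × 24 = 3600.00, centroid at (91.00, 12.00).
gusset: A = ½·72·36 = 1296.00, centroid at (40.00, 36.00).
ΣA = 7456.00 mm²
ΣAX̄ = (2560.00)(8.00) + (3600.00)(91.00) + (1296.00)(40.00) = 399920.00 mm³
ΣAȲ = (2560.00)(80.00) + (3600.00)(12.00) + (1296.00)(36.00) = 294656.00 mm³
X̄ = 399920.00 / 7456.00 = 53.64 mm
Ȳ = 294656.00 / 7456.00 = 39.52 mm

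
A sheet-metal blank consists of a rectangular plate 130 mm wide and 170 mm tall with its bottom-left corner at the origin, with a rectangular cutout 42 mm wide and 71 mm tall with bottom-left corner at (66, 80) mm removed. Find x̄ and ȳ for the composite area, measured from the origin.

plate: A = 130 × 170 = 22100.00, centroid at (65.00, 85.00).
hole: A = −(42 × 71) = -2982.00, centroid at (87.00, 115.50).
ΣA = 19118.00 mm²
ΣAx̄ = (22100.00)(65.00) + (-2982.00)(87.00) = 1177066.00 mm³
ΣAȳ = (22100.00)(85.00) + (-2982.00)(115.50) = 1534079.00 mm³
x̄ = 1177066.00 / 19118.00 = 61.57 mm
ȳ = 1534079.00 / 19118.00 = 80.24 mm

x̄ = 61.57 mm, ȳ = 80.24 mm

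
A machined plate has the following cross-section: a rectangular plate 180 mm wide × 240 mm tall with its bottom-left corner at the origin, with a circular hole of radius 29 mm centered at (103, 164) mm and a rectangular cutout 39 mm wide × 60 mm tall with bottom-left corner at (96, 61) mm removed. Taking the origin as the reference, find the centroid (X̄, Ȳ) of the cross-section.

plate: A = 180 × 240 = 43200.00, centroid at (90.00, 120.00).
hole 1: A = −π·29² = -2642.08, centroid at (103.00, 164.00).
hole 2: A = −(39 × 60) = -2340.00, centroid at (115.50, 91.00).
ΣA = 38217.92 mm², ΣAX̄ = 3345595.82 mm³, ΣAȲ = 4537758.97 mm³.
X̄ = 3345595.82/38217.92 = 87.54 mm; Ȳ = 4537758.97/38217.92 = 118.73 mm.

X̄ = 87.54 mm, Ȳ = 118.73 mm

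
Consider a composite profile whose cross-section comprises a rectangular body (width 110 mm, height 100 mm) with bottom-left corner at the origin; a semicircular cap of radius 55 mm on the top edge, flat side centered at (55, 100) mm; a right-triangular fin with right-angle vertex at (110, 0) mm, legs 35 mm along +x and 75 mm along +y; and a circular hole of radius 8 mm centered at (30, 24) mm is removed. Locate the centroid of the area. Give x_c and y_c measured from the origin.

x_c = 60.49 mm, y_c = 69.03 mm

rectangular body: A = 110 × 100 = 11000.00, centroid at (55.00, 50.00).
semicircular top: A = ½π·55² = 4751.66, centroid at (55.00, 123.34).
triangular fin: A = ½·35·75 = 1312.50, centroid at (121.67, 25.00).
hole: A = −π·8² = -201.06, centroid at (30.00, 24.00).
ΣA = 16863.10 mm²
ΣAx_c = (11000.00)(55.00) + (4751.66)(55.00) + (1312.50)(121.67) + (-201.06)(30.00) = 1019996.88 mm³
ΣAy_c = (11000.00)(50.00) + (4751.66)(123.34) + (1312.50)(25.00) + (-201.06)(24.00) = 1164069.57 mm³
x_c = 1019996.88 / 16863.10 = 60.49 mm
y_c = 1164069.57 / 16863.10 = 69.03 mm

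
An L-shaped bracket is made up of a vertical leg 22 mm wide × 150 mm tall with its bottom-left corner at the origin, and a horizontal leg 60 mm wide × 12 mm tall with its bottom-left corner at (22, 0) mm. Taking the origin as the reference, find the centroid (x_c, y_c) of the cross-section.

Part | A | x̄ᵢ | ȳᵢ | A·x̄ᵢ | A·ȳᵢ
vertical leg | 3300.00 | 11.00 | 75.00 | 36300.00 | 247500.00
horizontal leg | 720.00 | 52.00 | 6.00 | 37440.00 | 4320.00
Σ | 4020.00 |  |  | 73740.00 | 251820.00
x_c = 73740.00 / 4020.00 = 18.34 mm
y_c = 251820.00 / 4020.00 = 62.64 mm

x_c = 18.34 mm, y_c = 62.64 mm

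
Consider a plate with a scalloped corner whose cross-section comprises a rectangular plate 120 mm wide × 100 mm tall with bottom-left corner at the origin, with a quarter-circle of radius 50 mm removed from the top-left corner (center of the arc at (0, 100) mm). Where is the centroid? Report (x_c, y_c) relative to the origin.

x_c = 67.59 mm, y_c = 44.37 mm

plate: A = 120 × 100 = 12000.00, centroid at (60.00, 50.00).
removed quarter-circle: A = −¼π·50² = -1963.50, centroid at (21.22, 78.78).
ΣA = 10036.50 mm²
ΣAx_c = (12000.00)(60.00) + (-1963.50)(21.22) = 678333.33 mm³
ΣAy_c = (12000.00)(50.00) + (-1963.50)(78.78) = 445317.13 mm³
x_c = 678333.33 / 10036.50 = 67.59 mm
y_c = 445317.13 / 10036.50 = 44.37 mm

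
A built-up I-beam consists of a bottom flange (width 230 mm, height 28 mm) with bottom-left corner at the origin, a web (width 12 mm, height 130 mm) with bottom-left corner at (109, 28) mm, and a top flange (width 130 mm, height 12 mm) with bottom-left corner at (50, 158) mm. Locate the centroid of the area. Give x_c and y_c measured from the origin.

x_c = 115.00 mm, y_c = 51.37 mm

Part | A | x̄ᵢ | ȳᵢ | A·x̄ᵢ | A·ȳᵢ
bottom flange | 6440.00 | 115.00 | 14.00 | 740600.00 | 90160.00
web | 1560.00 | 115.00 | 93.00 | 179400.00 | 145080.00
top flange | 1560.00 | 115.00 | 164.00 | 179400.00 | 255840.00
Σ | 9560.00 |  |  | 1099400.00 | 491080.00
x_c = 1099400.00 / 9560.00 = 115.00 mm
y_c = 491080.00 / 9560.00 = 51.37 mm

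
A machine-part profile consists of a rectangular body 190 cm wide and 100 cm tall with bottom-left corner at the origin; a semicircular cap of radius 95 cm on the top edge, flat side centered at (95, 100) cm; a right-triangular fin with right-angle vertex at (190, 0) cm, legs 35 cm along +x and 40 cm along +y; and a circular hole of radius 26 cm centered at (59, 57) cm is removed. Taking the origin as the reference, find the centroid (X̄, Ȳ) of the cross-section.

X̄ = 99.76 cm, Ȳ = 89.05 cm

rectangular body: A = 190 × 100 = 19000.00, centroid at (95.00, 50.00).
semicircular top: A = ½π·95² = 14176.44, centroid at (95.00, 140.32).
triangular fin: A = ½·35·40 = 700.00, centroid at (201.67, 13.33).
hole: A = −π·26² = -2123.72, centroid at (59.00, 57.00).
ΣA = 31752.72 cm², ΣAX̄ = 3167628.89 cm³, ΣAȲ = 2827508.50 cm³.
X̄ = 3167628.89/31752.72 = 99.76 cm; Ȳ = 2827508.50/31752.72 = 89.05 cm.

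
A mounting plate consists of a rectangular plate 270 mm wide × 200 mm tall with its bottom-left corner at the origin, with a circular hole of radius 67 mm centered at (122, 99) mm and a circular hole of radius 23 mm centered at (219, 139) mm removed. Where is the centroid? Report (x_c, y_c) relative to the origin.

x_c = 136.14 mm, y_c = 98.67 mm

plate: A = 270 × 200 = 54000.00, centroid at (135.00, 100.00).
hole 1: A = −π·67² = -14102.61, centroid at (122.00, 99.00).
hole 2: A = −π·23² = -1661.90, centroid at (219.00, 139.00).
ΣA = 38235.49 mm²
ΣAx_c = (54000.00)(135.00) + (-14102.61)(122.00) + (-1661.90)(219.00) = 5205525.00 mm³
ΣAy_c = (54000.00)(100.00) + (-14102.61)(99.00) + (-1661.90)(139.00) = 3772837.22 mm³
x_c = 5205525.00 / 38235.49 = 136.14 mm
y_c = 3772837.22 / 38235.49 = 98.67 mm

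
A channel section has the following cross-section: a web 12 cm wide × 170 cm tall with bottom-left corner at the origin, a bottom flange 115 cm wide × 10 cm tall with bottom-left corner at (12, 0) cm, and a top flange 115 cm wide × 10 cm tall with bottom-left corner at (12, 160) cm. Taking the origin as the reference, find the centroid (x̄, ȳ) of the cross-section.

x̄ = 39.65 cm, ȳ = 85.00 cm

web: A = 12 × 170 = 2040.00, centroid at (6.00, 85.00).
bottom flange: A = 115 × 10 = 1150.00, centroid at (69.50, 5.00).
top flange: A = 115 × 10 = 1150.00, centroid at (69.50, 165.00).
ΣA = 4340.00 cm²
ΣAx̄ = (2040.00)(6.00) + (1150.00)(69.50) + (1150.00)(69.50) = 172090.00 cm³
ΣAȳ = (2040.00)(85.00) + (1150.00)(5.00) + (1150.00)(165.00) = 368900.00 cm³
x̄ = 172090.00 / 4340.00 = 39.65 cm
ȳ = 368900.00 / 4340.00 = 85.00 cm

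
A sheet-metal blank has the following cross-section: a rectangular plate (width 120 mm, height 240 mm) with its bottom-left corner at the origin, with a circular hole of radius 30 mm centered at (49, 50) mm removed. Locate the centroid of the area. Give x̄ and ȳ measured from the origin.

x̄ = 61.20 mm, ȳ = 127.62 mm

Part | A | x̄ᵢ | ȳᵢ | A·x̄ᵢ | A·ȳᵢ
plate | 28800.00 | 60.00 | 120.00 | 1728000.00 | 3456000.00
hole | -2827.43 | 49.00 | 50.00 | -138544.24 | -141371.67
Σ | 25972.57 |  |  | 1589455.76 | 3314628.33
x̄ = 1589455.76 / 25972.57 = 61.20 mm
ȳ = 3314628.33 / 25972.57 = 127.62 mm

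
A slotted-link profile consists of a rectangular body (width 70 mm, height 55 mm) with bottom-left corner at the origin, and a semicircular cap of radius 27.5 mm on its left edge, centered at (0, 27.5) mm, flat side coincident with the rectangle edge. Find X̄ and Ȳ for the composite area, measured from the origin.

Part | A | x̄ᵢ | ȳᵢ | A·x̄ᵢ | A·ȳᵢ
rectangular body | 3850.00 | 35.00 | 27.50 | 134750.00 | 105875.00
semicircular end | 1187.91 | -11.67 | 27.50 | -13864.58 | 32667.65
Σ | 5037.91 |  |  | 120885.42 | 138542.65
X̄ = 120885.42 / 5037.91 = 24.00 mm
Ȳ = 138542.65 / 5037.91 = 27.50 mm

X̄ = 24.00 mm, Ȳ = 27.50 mm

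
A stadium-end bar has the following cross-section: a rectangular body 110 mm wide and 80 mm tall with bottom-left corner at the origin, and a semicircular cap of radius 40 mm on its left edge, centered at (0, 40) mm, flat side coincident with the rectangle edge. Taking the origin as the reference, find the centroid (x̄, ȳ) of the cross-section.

x̄ = 39.01 mm, ȳ = 40.00 mm

rectangular body: A = 110 × 80 = 8800.00, centroid at (55.00, 40.00).
semicircular end: A = ½π·40² = 2513.27, centroid at (-16.98, 40.00).
ΣA = 11313.27 mm², ΣAx̄ = 441333.33 mm³, ΣAȳ = 452530.96 mm³.
x̄ = 441333.33/11313.27 = 39.01 mm; ȳ = 452530.96/11313.27 = 40.00 mm.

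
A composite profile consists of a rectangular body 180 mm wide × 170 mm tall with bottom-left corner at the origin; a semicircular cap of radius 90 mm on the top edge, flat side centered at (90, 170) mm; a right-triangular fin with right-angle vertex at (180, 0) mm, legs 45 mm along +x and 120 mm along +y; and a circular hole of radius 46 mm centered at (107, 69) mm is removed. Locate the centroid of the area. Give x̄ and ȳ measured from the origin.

rectangular body: A = 180 × 170 = 30600.00, centroid at (90.00, 85.00).
semicircular top: A = ½π·90² = 12723.45, centroid at (90.00, 208.20).
triangular fin: A = ½·45·120 = 2700.00, centroid at (195.00, 40.00).
hole: A = −π·46² = -6647.61, centroid at (107.00, 69.00).
ΣA = 39375.84 mm², ΣAx̄ = 3714316.25 mm³, ΣAȳ = 4899301.45 mm³.
x̄ = 3714316.25/39375.84 = 94.33 mm; ȳ = 4899301.45/39375.84 = 124.42 mm.

x̄ = 94.33 mm, ȳ = 124.42 mm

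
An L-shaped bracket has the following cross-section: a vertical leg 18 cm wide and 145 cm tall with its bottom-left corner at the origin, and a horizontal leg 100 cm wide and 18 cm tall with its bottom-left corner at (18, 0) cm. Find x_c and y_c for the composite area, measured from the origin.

Part | A | x̄ᵢ | ȳᵢ | A·x̄ᵢ | A·ȳᵢ
vertical leg | 2610.00 | 9.00 | 72.50 | 23490.00 | 189225.00
horizontal leg | 1800.00 | 68.00 | 9.00 | 122400.00 | 16200.00
Σ | 4410.00 |  |  | 145890.00 | 205425.00
x_c = 145890.00 / 4410.00 = 33.08 cm
y_c = 205425.00 / 4410.00 = 46.58 cm

x_c = 33.08 cm, y_c = 46.58 cm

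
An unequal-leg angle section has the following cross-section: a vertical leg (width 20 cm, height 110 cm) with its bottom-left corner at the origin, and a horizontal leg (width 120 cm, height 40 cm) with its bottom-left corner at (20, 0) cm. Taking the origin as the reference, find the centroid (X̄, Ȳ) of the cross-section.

X̄ = 58.00 cm, Ȳ = 31.00 cm

vertical leg: A = 20 × 110 = 2200.00, centroid at (10.00, 55.00).
horizontal leg: A = 120 × 40 = 4800.00, centroid at (80.00, 20.00).
ΣA = 7000.00 cm², ΣAX̄ = 406000.00 cm³, ΣAȲ = 217000.00 cm³.
X̄ = 406000.00/7000.00 = 58.00 cm; Ȳ = 217000.00/7000.00 = 31.00 cm.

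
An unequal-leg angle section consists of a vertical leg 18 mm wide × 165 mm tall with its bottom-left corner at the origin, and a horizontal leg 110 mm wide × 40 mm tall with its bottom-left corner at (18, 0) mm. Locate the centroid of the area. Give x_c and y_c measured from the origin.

x_c = 47.21 mm, y_c = 45.19 mm

Part | A | x̄ᵢ | ȳᵢ | A·x̄ᵢ | A·ȳᵢ
vertical leg | 2970.00 | 9.00 | 82.50 | 26730.00 | 245025.00
horizontal leg | 4400.00 | 73.00 | 20.00 | 321200.00 | 88000.00
Σ | 7370.00 |  |  | 347930.00 | 333025.00
x_c = 347930.00 / 7370.00 = 47.21 mm
y_c = 333025.00 / 7370.00 = 45.19 mm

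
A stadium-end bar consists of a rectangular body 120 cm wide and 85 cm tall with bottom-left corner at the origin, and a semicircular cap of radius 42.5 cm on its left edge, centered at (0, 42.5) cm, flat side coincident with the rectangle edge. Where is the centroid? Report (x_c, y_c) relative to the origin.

x_c = 43.02 cm, y_c = 42.50 cm

rectangular body: A = 120 × 85 = 10200.00, centroid at (60.00, 42.50).
semicircular end: A = ½π·42.5² = 2837.25, centroid at (-18.04, 42.50).
ΣA = 13037.25 cm²
ΣAx_c = (10200.00)(60.00) + (2837.25)(-18.04) = 560822.92 cm³
ΣAy_c = (10200.00)(42.50) + (2837.25)(42.50) = 554083.16 cm³
x_c = 560822.92 / 13037.25 = 43.02 cm
y_c = 554083.16 / 13037.25 = 42.50 cm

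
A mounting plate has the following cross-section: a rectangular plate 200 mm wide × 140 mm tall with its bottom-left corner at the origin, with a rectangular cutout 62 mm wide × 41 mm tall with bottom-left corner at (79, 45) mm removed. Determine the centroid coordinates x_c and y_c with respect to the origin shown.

plate: A = 200 × 140 = 28000.00, centroid at (100.00, 70.00).
hole: A = −(62 × 41) = -2542.00, centroid at (110.00, 65.50).
ΣA = 25458.00 mm²
ΣAx_c = (28000.00)(100.00) + (-2542.00)(110.00) = 2520380.00 mm³
ΣAy_c = (28000.00)(70.00) + (-2542.00)(65.50) = 1793499.00 mm³
x_c = 2520380.00 / 25458.00 = 99.00 mm
y_c = 1793499.00 / 25458.00 = 70.45 mm

x_c = 99.00 mm, y_c = 70.45 mm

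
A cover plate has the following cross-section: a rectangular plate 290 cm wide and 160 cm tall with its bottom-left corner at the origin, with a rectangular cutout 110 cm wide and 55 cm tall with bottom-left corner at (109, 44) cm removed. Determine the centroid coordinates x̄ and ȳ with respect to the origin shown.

x̄ = 142.15 cm, ȳ = 81.27 cm

plate: A = 290 × 160 = 46400.00, centroid at (145.00, 80.00).
hole: A = −(110 × 55) = -6050.00, centroid at (164.00, 71.50).
ΣA = 40350.00 cm², ΣAx̄ = 5735800.00 cm³, ΣAȳ = 3279425.00 cm³.
x̄ = 5735800.00/40350.00 = 142.15 cm; ȳ = 3279425.00/40350.00 = 81.27 cm.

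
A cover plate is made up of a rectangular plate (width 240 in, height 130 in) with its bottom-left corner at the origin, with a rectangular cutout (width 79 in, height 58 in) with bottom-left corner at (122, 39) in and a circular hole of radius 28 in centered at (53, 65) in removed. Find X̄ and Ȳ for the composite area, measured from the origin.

X̄ = 118.96 in, Ȳ = 64.43 in

plate: A = 240 × 130 = 31200.00, centroid at (120.00, 65.00).
hole 1: A = −(79 × 58) = -4582.00, centroid at (161.50, 68.00).
hole 2: A = −π·28² = -2463.01, centroid at (53.00, 65.00).
ΣA = 24154.99 in²
ΣAX̄ = (31200.00)(120.00) + (-4582.00)(161.50) + (-2463.01)(53.00) = 2873467.54 in³
ΣAȲ = (31200.00)(65.00) + (-4582.00)(68.00) + (-2463.01)(65.00) = 1556328.44 in³
X̄ = 2873467.54 / 24154.99 = 118.96 in
Ȳ = 1556328.44 / 24154.99 = 64.43 in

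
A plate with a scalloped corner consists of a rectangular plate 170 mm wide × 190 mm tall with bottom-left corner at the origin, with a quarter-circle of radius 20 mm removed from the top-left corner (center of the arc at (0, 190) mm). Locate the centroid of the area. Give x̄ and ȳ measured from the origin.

plate: A = 170 × 190 = 32300.00, centroid at (85.00, 95.00).
removed quarter-circle: A = −¼π·20² = -314.16, centroid at (8.49, 181.51).
ΣA = 31985.84 mm²
ΣAx̄ = (32300.00)(85.00) + (-314.16)(8.49) = 2742833.33 mm³
ΣAȳ = (32300.00)(95.00) + (-314.16)(181.51) = 3011476.41 mm³
x̄ = 2742833.33 / 31985.84 = 85.75 mm
ȳ = 3011476.41 / 31985.84 = 94.15 mm

x̄ = 85.75 mm, ȳ = 94.15 mm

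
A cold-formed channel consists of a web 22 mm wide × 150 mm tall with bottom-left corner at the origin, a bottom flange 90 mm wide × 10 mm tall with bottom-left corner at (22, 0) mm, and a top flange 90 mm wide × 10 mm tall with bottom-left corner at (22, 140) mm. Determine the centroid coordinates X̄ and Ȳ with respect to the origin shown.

X̄ = 30.76 mm, Ȳ = 75.00 mm

Part | A | x̄ᵢ | ȳᵢ | A·x̄ᵢ | A·ȳᵢ
web | 3300.00 | 11.00 | 75.00 | 36300.00 | 247500.00
bottom flange | 900.00 | 67.00 | 5.00 | 60300.00 | 4500.00
top flange | 900.00 | 67.00 | 145.00 | 60300.00 | 130500.00
Σ | 5100.00 |  |  | 156900.00 | 382500.00
X̄ = 156900.00 / 5100.00 = 30.76 mm
Ȳ = 382500.00 / 5100.00 = 75.00 mm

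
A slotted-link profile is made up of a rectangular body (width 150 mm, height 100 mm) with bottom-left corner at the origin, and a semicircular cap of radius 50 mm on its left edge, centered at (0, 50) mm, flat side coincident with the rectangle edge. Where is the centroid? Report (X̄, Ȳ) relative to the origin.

Part | A | x̄ᵢ | ȳᵢ | A·x̄ᵢ | A·ȳᵢ
rectangular body | 15000.00 | 75.00 | 50.00 | 1125000.00 | 750000.00
semicircular end | 3926.99 | -21.22 | 50.00 | -83333.33 | 196349.54
Σ | 18926.99 |  |  | 1041666.67 | 946349.54
X̄ = 1041666.67 / 18926.99 = 55.04 mm
Ȳ = 946349.54 / 18926.99 = 50.00 mm

X̄ = 55.04 mm, Ȳ = 50.00 mm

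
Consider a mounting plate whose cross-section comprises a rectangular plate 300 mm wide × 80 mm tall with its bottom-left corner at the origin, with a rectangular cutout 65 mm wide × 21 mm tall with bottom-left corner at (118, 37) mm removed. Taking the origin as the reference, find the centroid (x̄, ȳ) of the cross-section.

x̄ = 149.97 mm, ȳ = 39.55 mm

plate: A = 300 × 80 = 24000.00, centroid at (150.00, 40.00).
hole: A = −(65 × 21) = -1365.00, centroid at (150.50, 47.50).
ΣA = 22635.00 mm², ΣAx̄ = 3394567.50 mm³, ΣAȳ = 895162.50 mm³.
x̄ = 3394567.50/22635.00 = 149.97 mm; ȳ = 895162.50/22635.00 = 39.55 mm.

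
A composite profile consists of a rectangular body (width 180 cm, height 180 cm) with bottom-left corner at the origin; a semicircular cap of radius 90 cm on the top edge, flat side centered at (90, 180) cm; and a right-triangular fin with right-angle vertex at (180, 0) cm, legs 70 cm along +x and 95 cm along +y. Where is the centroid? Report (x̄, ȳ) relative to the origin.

rectangular body: A = 180 × 180 = 32400.00, centroid at (90.00, 90.00).
semicircular top: A = ½π·90² = 12723.45, centroid at (90.00, 218.20).
triangular fin: A = ½·70·95 = 3325.00, centroid at (203.33, 31.67).
ΣA = 48448.45 cm², ΣAx̄ = 4737193.86 cm³, ΣAȳ = 5797512.71 cm³.
x̄ = 4737193.86/48448.45 = 97.78 cm; ȳ = 5797512.71/48448.45 = 119.66 cm.

x̄ = 97.78 cm, ȳ = 119.66 cm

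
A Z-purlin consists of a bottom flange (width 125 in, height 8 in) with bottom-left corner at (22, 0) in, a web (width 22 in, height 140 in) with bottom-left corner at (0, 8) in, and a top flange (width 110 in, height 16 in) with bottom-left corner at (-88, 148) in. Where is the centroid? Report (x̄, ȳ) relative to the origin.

bottom flange: A = 125 × 8 = 1000.00, centroid at (84.50, 4.00).
web: A = 22 × 140 = 3080.00, centroid at (11.00, 78.00).
top flange: A = 110 × 16 = 1760.00, centroid at (-33.00, 156.00).
ΣA = 5840.00 in²
ΣAx̄ = (1000.00)(84.50) + (3080.00)(11.00) + (1760.00)(-33.00) = 60300.00 in³
ΣAȳ = (1000.00)(4.00) + (3080.00)(78.00) + (1760.00)(156.00) = 518800.00 in³
x̄ = 60300.00 / 5840.00 = 10.33 in
ȳ = 518800.00 / 5840.00 = 88.84 in

x̄ = 10.33 in, ȳ = 88.84 in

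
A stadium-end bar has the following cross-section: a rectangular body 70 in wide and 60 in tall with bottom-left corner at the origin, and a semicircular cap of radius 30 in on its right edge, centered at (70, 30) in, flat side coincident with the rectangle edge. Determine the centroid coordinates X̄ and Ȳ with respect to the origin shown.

Part | A | x̄ᵢ | ȳᵢ | A·x̄ᵢ | A·ȳᵢ
rectangular body | 4200.00 | 35.00 | 30.00 | 147000.00 | 126000.00
semicircular end | 1413.72 | 82.73 | 30.00 | 116960.17 | 42411.50
Σ | 5613.72 |  |  | 263960.17 | 168411.50
X̄ = 263960.17 / 5613.72 = 47.02 in
Ȳ = 168411.50 / 5613.72 = 30.00 in

X̄ = 47.02 in, Ȳ = 30.00 in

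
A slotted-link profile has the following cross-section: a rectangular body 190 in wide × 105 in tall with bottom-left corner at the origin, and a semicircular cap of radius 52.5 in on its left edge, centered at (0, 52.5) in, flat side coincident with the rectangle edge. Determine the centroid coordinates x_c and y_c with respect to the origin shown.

x_c = 74.09 in, y_c = 52.50 in

Part | A | x̄ᵢ | ȳᵢ | A·x̄ᵢ | A·ȳᵢ
rectangular body | 19950.00 | 95.00 | 52.50 | 1895250.00 | 1047375.00
semicircular end | 4329.51 | -22.28 | 52.50 | -96468.75 | 227299.14
Σ | 24279.51 |  |  | 1798781.25 | 1274674.14
x_c = 1798781.25 / 24279.51 = 74.09 in
y_c = 1274674.14 / 24279.51 = 52.50 in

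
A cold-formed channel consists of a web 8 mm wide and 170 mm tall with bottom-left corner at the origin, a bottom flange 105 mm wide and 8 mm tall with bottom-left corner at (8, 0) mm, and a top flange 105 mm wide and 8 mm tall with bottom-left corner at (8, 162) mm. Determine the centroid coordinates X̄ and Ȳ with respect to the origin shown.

X̄ = 35.22 mm, Ȳ = 85.00 mm

web: A = 8 × 170 = 1360.00, centroid at (4.00, 85.00).
bottom flange: A = 105 × 8 = 840.00, centroid at (60.50, 4.00).
top flange: A = 105 × 8 = 840.00, centroid at (60.50, 166.00).
ΣA = 3040.00 mm²
ΣAX̄ = (1360.00)(4.00) + (840.00)(60.50) + (840.00)(60.50) = 107080.00 mm³
ΣAȲ = (1360.00)(85.00) + (840.00)(4.00) + (840.00)(166.00) = 258400.00 mm³
X̄ = 107080.00 / 3040.00 = 35.22 mm
Ȳ = 258400.00 / 3040.00 = 85.00 mm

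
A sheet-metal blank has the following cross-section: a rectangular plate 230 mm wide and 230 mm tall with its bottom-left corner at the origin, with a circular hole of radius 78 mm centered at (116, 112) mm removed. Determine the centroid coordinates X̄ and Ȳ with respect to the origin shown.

Part | A | x̄ᵢ | ȳᵢ | A·x̄ᵢ | A·ȳᵢ
plate | 52900.00 | 115.00 | 115.00 | 6083500.00 | 6083500.00
hole | -19113.45 | 116.00 | 112.00 | -2217160.17 | -2140706.37
Σ | 33786.55 |  |  | 3866339.83 | 3942793.63
X̄ = 3866339.83 / 33786.55 = 114.43 mm
Ȳ = 3942793.63 / 33786.55 = 116.70 mm

X̄ = 114.43 mm, Ȳ = 116.70 mm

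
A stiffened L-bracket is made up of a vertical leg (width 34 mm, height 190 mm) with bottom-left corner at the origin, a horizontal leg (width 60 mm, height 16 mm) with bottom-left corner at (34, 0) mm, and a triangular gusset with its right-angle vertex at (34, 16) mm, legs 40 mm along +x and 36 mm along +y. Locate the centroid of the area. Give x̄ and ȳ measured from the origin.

Part | A | x̄ᵢ | ȳᵢ | A·x̄ᵢ | A·ȳᵢ
vertical leg | 6460.00 | 17.00 | 95.00 | 109820.00 | 613700.00
horizontal leg | 960.00 | 64.00 | 8.00 | 61440.00 | 7680.00
gusset | 720.00 | 47.33 | 28.00 | 34080.00 | 20160.00
Σ | 8140.00 |  |  | 205340.00 | 641540.00
x̄ = 205340.00 / 8140.00 = 25.23 mm
ȳ = 641540.00 / 8140.00 = 78.81 mm

x̄ = 25.23 mm, ȳ = 78.81 mm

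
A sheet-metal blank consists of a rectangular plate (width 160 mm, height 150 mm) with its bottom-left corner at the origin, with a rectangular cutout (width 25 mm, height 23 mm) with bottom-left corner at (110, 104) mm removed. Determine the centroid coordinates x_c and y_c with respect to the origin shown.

x_c = 78.96 mm, y_c = 74.01 mm

plate: A = 160 × 150 = 24000.00, centroid at (80.00, 75.00).
hole: A = −(25 × 23) = -575.00, centroid at (122.50, 115.50).
ΣA = 23425.00 mm²
ΣAx_c = (24000.00)(80.00) + (-575.00)(122.50) = 1849562.50 mm³
ΣAy_c = (24000.00)(75.00) + (-575.00)(115.50) = 1733587.50 mm³
x_c = 1849562.50 / 23425.00 = 78.96 mm
y_c = 1733587.50 / 23425.00 = 74.01 mm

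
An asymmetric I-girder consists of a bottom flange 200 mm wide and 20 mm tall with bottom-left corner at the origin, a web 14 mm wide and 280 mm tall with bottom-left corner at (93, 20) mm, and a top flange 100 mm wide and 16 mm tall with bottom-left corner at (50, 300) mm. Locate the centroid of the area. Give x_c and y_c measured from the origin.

Part | A | x̄ᵢ | ȳᵢ | A·x̄ᵢ | A·ȳᵢ
bottom flange | 4000.00 | 100.00 | 10.00 | 400000.00 | 40000.00
web | 3920.00 | 100.00 | 160.00 | 392000.00 | 627200.00
top flange | 1600.00 | 100.00 | 308.00 | 160000.00 | 492800.00
Σ | 9520.00 |  |  | 952000.00 | 1160000.00
x_c = 952000.00 / 9520.00 = 100.00 mm
y_c = 1160000.00 / 9520.00 = 121.85 mm

x_c = 100.00 mm, y_c = 121.85 mm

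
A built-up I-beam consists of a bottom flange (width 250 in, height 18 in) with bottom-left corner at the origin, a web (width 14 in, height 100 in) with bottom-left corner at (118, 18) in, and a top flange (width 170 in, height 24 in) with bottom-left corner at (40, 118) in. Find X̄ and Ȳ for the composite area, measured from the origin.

bottom flange: A = 250 × 18 = 4500.00, centroid at (125.00, 9.00).
web: A = 14 × 100 = 1400.00, centroid at (125.00, 68.00).
top flange: A = 170 × 24 = 4080.00, centroid at (125.00, 130.00).
ΣA = 9980.00 in², ΣAX̄ = 1247500.00 in³, ΣAȲ = 666100.00 in³.
X̄ = 1247500.00/9980.00 = 125.00 in; Ȳ = 666100.00/9980.00 = 66.74 in.

X̄ = 125.00 in, Ȳ = 66.74 in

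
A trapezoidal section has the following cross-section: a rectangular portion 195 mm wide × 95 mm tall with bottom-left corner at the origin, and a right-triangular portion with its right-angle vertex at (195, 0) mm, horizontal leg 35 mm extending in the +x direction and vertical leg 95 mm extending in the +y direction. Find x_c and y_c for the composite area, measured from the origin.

rectangular portion: A = 195 × 95 = 18525.00, centroid at (97.50, 47.50).
triangular portion: A = ½·35·95 = 1662.50, centroid at (206.67, 31.67).
ΣA = 20187.50 mm², ΣAx_c = 2149770.83 mm³, ΣAy_c = 932583.33 mm³.
x_c = 2149770.83/20187.50 = 106.49 mm; y_c = 932583.33/20187.50 = 46.20 mm.

x_c = 106.49 mm, y_c = 46.20 mm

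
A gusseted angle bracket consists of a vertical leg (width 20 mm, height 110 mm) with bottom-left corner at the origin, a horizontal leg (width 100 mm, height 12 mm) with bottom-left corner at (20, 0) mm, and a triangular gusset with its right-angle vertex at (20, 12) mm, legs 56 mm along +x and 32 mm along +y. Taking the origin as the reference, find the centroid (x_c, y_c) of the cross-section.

Part | A | x̄ᵢ | ȳᵢ | A·x̄ᵢ | A·ȳᵢ
vertical leg | 2200.00 | 10.00 | 55.00 | 22000.00 | 121000.00
horizontal leg | 1200.00 | 70.00 | 6.00 | 84000.00 | 7200.00
gusset | 896.00 | 38.67 | 22.67 | 34645.33 | 20309.33
Σ | 4296.00 |  |  | 140645.33 | 148509.33
x_c = 140645.33 / 4296.00 = 32.74 mm
y_c = 148509.33 / 4296.00 = 34.57 mm

x_c = 32.74 mm, y_c = 34.57 mm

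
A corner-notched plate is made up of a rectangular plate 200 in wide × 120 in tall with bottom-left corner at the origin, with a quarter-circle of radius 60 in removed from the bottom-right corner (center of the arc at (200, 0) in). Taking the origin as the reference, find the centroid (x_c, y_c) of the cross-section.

plate: A = 200 × 120 = 24000.00, centroid at (100.00, 60.00).
removed quarter-circle: A = −¼π·60² = -2827.43, centroid at (174.54, 25.46).
ΣA = 21172.57 in²
ΣAx_c = (24000.00)(100.00) + (-2827.43)(174.54) = 1906513.32 in³
ΣAy_c = (24000.00)(60.00) + (-2827.43)(25.46) = 1368000.00 in³
x_c = 1906513.32 / 21172.57 = 90.05 in
y_c = 1368000.00 / 21172.57 = 64.61 in

x_c = 90.05 in, y_c = 64.61 in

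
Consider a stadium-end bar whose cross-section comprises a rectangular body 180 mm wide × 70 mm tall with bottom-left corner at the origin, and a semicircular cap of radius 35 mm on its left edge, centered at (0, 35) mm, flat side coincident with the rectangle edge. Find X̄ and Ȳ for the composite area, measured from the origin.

Part | A | x̄ᵢ | ȳᵢ | A·x̄ᵢ | A·ȳᵢ
rectangular body | 12600.00 | 90.00 | 35.00 | 1134000.00 | 441000.00
semicircular end | 1924.23 | -14.85 | 35.00 | -28583.33 | 67347.89
Σ | 14524.23 |  |  | 1105416.67 | 508347.89
X̄ = 1105416.67 / 14524.23 = 76.11 mm
Ȳ = 508347.89 / 14524.23 = 35.00 mm

X̄ = 76.11 mm, Ȳ = 35.00 mm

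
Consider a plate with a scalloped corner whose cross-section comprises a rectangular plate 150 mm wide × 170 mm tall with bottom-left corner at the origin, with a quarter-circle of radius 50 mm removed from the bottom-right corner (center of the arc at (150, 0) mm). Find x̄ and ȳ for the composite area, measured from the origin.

x̄ = 70.51 mm, ȳ = 90.32 mm

plate: A = 150 × 170 = 25500.00, centroid at (75.00, 85.00).
removed quarter-circle: A = −¼π·50² = -1963.50, centroid at (128.78, 21.22).
ΣA = 23536.50 mm²
ΣAx̄ = (25500.00)(75.00) + (-1963.50)(128.78) = 1659642.36 mm³
ΣAȳ = (25500.00)(85.00) + (-1963.50)(21.22) = 2125833.33 mm³
x̄ = 1659642.36 / 23536.50 = 70.51 mm
ȳ = 2125833.33 / 23536.50 = 90.32 mm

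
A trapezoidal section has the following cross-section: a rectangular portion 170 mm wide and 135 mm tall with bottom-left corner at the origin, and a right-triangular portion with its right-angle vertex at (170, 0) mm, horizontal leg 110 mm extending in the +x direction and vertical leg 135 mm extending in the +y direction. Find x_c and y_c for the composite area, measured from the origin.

x_c = 114.74 mm, y_c = 62.00 mm

rectangular portion: A = 170 × 135 = 22950.00, centroid at (85.00, 67.50).
triangular portion: A = ½·110·135 = 7425.00, centroid at (206.67, 45.00).
ΣA = 30375.00 mm²
ΣAx_c = (22950.00)(85.00) + (7425.00)(206.67) = 3485250.00 mm³
ΣAy_c = (22950.00)(67.50) + (7425.00)(45.00) = 1883250.00 mm³
x_c = 3485250.00 / 30375.00 = 114.74 mm
y_c = 1883250.00 / 30375.00 = 62.00 mm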